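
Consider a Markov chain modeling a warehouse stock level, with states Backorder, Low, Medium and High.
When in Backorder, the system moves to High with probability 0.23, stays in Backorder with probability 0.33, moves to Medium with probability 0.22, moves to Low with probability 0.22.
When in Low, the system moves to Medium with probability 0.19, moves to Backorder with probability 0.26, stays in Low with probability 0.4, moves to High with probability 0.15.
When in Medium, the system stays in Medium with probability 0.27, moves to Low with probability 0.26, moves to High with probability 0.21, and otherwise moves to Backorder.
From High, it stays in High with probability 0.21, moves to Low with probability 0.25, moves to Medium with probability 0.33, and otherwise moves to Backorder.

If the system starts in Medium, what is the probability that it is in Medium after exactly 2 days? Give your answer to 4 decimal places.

0.2488

Propagate the distribution vector 2 days from Medium.
After 0 days: (0.0000, 0.0000, 1.0000, 0.0000)
After 1 day: (0.2600, 0.2600, 0.2700, 0.2100)
After 2 days: (0.2677, 0.2839, 0.2488, 0.1996)
P(in Medium after 2 days) = 0.2488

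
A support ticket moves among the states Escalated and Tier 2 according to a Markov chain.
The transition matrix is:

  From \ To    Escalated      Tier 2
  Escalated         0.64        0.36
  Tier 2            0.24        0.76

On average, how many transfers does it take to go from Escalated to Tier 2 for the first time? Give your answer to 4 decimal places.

Let t(s) be the expected number of transfers to first reach Tier 2 from state s, with t(Tier 2) = 0. Conditioning on the first transfer:
t(Escalated) = 1 + 0.64·t(Escalated)
Solving: t(Escalated) = 2.7778.
Expected transfers from Escalated to Tier 2: 2.7778.

2.7778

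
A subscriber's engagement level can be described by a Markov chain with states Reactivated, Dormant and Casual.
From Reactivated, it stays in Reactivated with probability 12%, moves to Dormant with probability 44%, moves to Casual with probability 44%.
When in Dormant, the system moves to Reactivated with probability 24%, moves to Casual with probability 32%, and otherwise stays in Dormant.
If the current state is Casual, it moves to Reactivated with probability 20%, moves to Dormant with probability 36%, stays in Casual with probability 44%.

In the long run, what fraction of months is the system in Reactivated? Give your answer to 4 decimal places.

Let the stationary distribution be π with π = πP and π_1 + π_2 + π_3 = 1.
π_1 = 0.12·π_1 + 0.24·π_2 + 0.2·π_3
π_2 = 0.44·π_1 + 0.44·π_2 + 0.36·π_3
Solving with the normalization constraint gives π = (0.2003, 0.4087, 0.3910).
So the stationary probability of Reactivated is 0.2003.

0.2003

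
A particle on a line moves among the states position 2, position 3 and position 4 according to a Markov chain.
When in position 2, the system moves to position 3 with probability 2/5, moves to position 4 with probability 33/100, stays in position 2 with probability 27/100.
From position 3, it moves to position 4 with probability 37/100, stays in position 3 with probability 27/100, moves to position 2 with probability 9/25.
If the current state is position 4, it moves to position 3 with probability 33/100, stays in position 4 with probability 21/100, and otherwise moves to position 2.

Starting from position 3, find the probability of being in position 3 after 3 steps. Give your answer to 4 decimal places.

0.3352

Propagate the distribution vector 3 steps from position 3.
After 0 steps: (0.0000, 1.0000, 0.0000)
After 1 step: (0.3600, 0.2700, 0.3700)
After 2 steps: (0.3646, 0.3390, 0.2964)
After 3 steps: (0.3568, 0.3352, 0.3080)
P(in position 3 after 3 steps) = 0.3352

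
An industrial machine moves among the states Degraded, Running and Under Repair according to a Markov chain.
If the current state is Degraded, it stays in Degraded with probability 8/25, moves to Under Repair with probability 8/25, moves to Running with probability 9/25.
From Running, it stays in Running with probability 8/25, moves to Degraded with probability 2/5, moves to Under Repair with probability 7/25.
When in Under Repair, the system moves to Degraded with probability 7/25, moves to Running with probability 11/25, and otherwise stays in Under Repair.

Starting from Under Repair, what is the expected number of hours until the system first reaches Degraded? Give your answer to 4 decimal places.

Let t(s) be the expected number of hours to first reach Degraded from state s, with t(Degraded) = 0. Conditioning on the first hour:
t(Running) = 1 + 0.32·t(Running) + 0.28·t(Under Repair)
t(Under Repair) = 1 + 0.44·t(Running) + 0.28·t(Under Repair)
Solving: t(Running) = 2.7293, t(Under Repair) = 3.0568.
Expected hours from Under Repair to Degraded: 3.0568.

3.0568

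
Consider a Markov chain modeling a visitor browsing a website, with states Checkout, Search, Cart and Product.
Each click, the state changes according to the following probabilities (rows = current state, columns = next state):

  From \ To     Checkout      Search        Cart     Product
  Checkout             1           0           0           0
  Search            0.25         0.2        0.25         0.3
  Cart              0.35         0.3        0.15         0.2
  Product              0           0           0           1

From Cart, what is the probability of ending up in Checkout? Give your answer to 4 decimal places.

Let h(s) be the probability of absorption at Checkout starting from transient state s. Then h(Checkout) = 1 and h(Product) = 0. By first-step analysis:
h(Search) = 0.25·1 + 0.2·h(Search) + 0.25·h(Cart) + 0.3·0
h(Cart) = 0.35·1 + 0.3·h(Search) + 0.15·h(Cart) + 0.2·0
Solving: h(Search) = 0.4959, h(Cart) = 0.5868.
Starting from Cart, the probability is 0.5868.

0.5868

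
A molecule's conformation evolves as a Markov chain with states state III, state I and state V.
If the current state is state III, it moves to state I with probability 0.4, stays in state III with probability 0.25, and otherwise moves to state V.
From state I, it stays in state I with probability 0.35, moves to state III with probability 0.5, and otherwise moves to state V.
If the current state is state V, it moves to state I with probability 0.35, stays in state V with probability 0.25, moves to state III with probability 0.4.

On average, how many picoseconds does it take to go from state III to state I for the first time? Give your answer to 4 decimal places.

Let t(s) be the expected number of picoseconds to first reach state I from state s, with t(state I) = 0. Conditioning on the first picosecond:
t(state III) = 1 + 0.25·t(state III) + 0.35·t(state V)
t(state V) = 1 + 0.4·t(state III) + 0.25·t(state V)
Solving: t(state III) = 2.6036, t(state V) = 2.7219.
Expected picoseconds from state III to state I: 2.6036.

2.6036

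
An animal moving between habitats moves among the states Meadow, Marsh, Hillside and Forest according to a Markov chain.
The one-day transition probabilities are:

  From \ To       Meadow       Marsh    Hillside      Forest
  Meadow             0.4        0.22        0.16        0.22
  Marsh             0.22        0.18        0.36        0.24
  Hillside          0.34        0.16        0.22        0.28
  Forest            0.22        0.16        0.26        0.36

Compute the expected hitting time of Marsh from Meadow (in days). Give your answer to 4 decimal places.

5.2115

Let t(s) be the expected number of days to first reach Marsh from state s, with t(Marsh) = 0. Conditioning on the first day:
t(Meadow) = 1 + 0.4·t(Meadow) + 0.16·t(Hillside) + 0.22·t(Forest)
t(Hillside) = 1 + 0.34·t(Meadow) + 0.22·t(Hillside) + 0.28·t(Forest)
t(Forest) = 1 + 0.22·t(Meadow) + 0.26·t(Hillside) + 0.36·t(Forest)
Solving: t(Meadow) = 5.2115, t(Hillside) = 5.5700, t(Forest) = 5.6168.
Expected days from Meadow to Marsh: 5.2115.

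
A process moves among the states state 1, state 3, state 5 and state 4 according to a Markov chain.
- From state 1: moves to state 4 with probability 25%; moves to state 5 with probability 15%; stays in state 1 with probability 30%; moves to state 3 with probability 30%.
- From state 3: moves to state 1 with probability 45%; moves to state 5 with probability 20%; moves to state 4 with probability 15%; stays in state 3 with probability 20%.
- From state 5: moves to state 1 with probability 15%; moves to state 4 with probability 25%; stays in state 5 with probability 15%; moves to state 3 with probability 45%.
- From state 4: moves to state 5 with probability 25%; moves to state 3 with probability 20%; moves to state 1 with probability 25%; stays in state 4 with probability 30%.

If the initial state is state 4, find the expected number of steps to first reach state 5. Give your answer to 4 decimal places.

4.8249

Let t(s) be the expected number of steps to first reach state 5 from state s, with t(state 5) = 0. Conditioning on the first step:
t(state 1) = 1 + 0.3·t(state 1) + 0.3·t(state 3) + 0.25·t(state 4)
t(state 3) = 1 + 0.45·t(state 1) + 0.2·t(state 3) + 0.15·t(state 4)
t(state 4) = 1 + 0.25·t(state 1) + 0.2·t(state 3) + 0.3·t(state 4)
Solving: t(state 1) = 5.3696, t(state 3) = 5.1751, t(state 4) = 4.8249.
Expected steps from state 4 to state 5: 4.8249.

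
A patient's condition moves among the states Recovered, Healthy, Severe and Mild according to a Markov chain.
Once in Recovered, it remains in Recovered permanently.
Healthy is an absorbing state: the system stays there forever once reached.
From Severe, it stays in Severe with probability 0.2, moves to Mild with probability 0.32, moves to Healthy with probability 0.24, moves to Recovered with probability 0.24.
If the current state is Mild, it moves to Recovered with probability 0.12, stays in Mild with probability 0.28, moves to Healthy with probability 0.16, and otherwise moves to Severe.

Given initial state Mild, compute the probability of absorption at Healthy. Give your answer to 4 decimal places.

Let h(s) be the probability of absorption at Healthy starting from transient state s. Then h(Healthy) = 1 and h(Recovered) = 0. By first-step analysis:
h(Severe) = 0.24·0 + 0.24·1 + 0.2·h(Severe) + 0.32·h(Mild)
h(Mild) = 0.12·0 + 0.16·1 + 0.44·h(Severe) + 0.28·h(Mild)
Solving: h(Severe) = 0.5147, h(Mild) = 0.5368.
Starting from Mild, the probability is 0.5368.

0.5368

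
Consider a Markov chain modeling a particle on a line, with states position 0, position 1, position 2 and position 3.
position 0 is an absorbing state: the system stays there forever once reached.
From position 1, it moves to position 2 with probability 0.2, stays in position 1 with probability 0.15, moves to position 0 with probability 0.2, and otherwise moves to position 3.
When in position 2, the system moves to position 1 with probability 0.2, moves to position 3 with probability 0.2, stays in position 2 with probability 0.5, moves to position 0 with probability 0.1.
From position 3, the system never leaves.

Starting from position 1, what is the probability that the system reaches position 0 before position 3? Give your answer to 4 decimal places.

Let h(s) be the probability of absorption at position 0 starting from transient state s. Then h(position 0) = 1 and h(position 3) = 0. By first-step analysis:
h(position 1) = 0.2·1 + 0.15·h(position 1) + 0.2·h(position 2) + 0.45·0
h(position 2) = 0.1·1 + 0.2·h(position 1) + 0.5·h(position 2) + 0.2·0
Solving: h(position 1) = 0.3117, h(position 2) = 0.3247.
Starting from position 1, the probability is 0.3117.

0.3117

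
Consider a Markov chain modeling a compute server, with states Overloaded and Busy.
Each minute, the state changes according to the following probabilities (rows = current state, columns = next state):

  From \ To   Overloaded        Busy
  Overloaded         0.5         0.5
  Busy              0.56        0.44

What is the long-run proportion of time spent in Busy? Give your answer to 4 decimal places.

Let the stationary distribution be π with π = πP and π_1 + π_2 = 1.
π_1 = 0.5·π_1 + 0.56·π_2
Solving with the normalization constraint gives π = (0.5283, 0.4717).
So the stationary probability of Busy is 0.4717.

0.4717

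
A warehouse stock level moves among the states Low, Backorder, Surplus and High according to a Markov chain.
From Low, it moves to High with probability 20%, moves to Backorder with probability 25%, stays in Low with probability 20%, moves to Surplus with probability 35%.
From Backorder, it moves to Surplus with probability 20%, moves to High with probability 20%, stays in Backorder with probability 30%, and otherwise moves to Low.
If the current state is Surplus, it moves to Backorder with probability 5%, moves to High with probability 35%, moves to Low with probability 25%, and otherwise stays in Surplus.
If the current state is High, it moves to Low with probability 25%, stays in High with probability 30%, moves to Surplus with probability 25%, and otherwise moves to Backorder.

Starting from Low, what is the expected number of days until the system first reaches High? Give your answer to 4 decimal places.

Let t(s) be the expected number of days to first reach High from state s, with t(High) = 0. Conditioning on the first day:
t(Low) = 1 + 0.2·t(Low) + 0.25·t(Backorder) + 0.35·t(Surplus)
t(Backorder) = 1 + 0.3·t(Low) + 0.3·t(Backorder) + 0.2·t(Surplus)
t(Surplus) = 1 + 0.25·t(Low) + 0.05·t(Backorder) + 0.35·t(Surplus)
Solving: t(Low) = 4.0307, t(Backorder) = 4.1292, t(Surplus) = 3.4064.
Expected days from Low to High: 4.0307.

4.0307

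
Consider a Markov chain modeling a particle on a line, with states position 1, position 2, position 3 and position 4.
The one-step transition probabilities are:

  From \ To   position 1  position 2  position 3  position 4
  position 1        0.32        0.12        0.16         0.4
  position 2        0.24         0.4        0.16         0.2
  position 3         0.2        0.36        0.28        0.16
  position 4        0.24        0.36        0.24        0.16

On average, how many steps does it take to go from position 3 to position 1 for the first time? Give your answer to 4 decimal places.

4.5045

Let t(s) be the expected number of steps to first reach position 1 from state s, with t(position 1) = 0. Conditioning on the first step:
t(position 2) = 1 + 0.4·t(position 2) + 0.16·t(position 3) + 0.2·t(position 4)
t(position 3) = 1 + 0.36·t(position 2) + 0.28·t(position 3) + 0.16·t(position 4)
t(position 4) = 1 + 0.36·t(position 2) + 0.24·t(position 3) + 0.16·t(position 4)
Solving: t(position 2) = 4.3093, t(position 3) = 4.5045, t(position 4) = 4.3243.
Expected steps from position 3 to position 1: 4.5045.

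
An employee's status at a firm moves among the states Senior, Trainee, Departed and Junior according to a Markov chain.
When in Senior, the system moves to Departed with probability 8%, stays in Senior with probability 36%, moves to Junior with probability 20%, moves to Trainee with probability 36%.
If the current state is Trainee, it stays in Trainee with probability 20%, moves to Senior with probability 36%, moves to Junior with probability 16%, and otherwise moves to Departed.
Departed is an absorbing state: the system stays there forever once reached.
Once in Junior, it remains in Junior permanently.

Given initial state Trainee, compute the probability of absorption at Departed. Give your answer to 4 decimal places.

Let h(s) be the probability of absorption at Departed starting from transient state s. Then h(Departed) = 1 and h(Junior) = 0. By first-step analysis:
h(Senior) = 0.36·h(Senior) + 0.36·h(Trainee) + 0.08·1 + 0.2·0
h(Trainee) = 0.36·h(Senior) + 0.2·h(Trainee) + 0.28·1 + 0.16·0
Solving: h(Senior) = 0.4310, h(Trainee) = 0.5439.
Starting from Trainee, the probability is 0.5439.

0.5439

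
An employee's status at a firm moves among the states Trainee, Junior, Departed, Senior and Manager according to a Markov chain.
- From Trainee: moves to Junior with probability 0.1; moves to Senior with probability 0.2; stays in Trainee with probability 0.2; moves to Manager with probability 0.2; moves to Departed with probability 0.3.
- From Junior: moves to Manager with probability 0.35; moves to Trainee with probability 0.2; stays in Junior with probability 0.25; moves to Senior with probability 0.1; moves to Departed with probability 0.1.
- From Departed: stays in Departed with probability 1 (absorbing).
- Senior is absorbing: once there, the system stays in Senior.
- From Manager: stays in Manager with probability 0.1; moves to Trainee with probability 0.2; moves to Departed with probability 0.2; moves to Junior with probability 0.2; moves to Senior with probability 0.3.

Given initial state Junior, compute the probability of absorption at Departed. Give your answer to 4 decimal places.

Let h(s) be the probability of absorption at Departed starting from transient state s. Then h(Departed) = 1 and h(Senior) = 0. By first-step analysis:
h(Trainee) = 0.2·h(Trainee) + 0.1·h(Junior) + 0.3·1 + 0.2·0 + 0.2·h(Manager)
h(Junior) = 0.2·h(Trainee) + 0.25·h(Junior) + 0.1·1 + 0.1·0 + 0.35·h(Manager)
h(Manager) = 0.2·h(Trainee) + 0.2·h(Junior) + 0.2·1 + 0.3·0 + 0.1·h(Manager)
Solving: h(Trainee) = 0.5499, h(Junior) = 0.4917, h(Manager) = 0.4537.
Starting from Junior, the probability is 0.4917.

0.4917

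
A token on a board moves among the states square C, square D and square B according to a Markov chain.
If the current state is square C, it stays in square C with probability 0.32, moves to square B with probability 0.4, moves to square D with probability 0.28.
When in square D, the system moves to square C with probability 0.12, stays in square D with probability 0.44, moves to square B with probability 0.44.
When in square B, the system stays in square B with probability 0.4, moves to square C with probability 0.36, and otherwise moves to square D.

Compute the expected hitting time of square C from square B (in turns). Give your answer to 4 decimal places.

3.4722

Let t(s) be the expected number of turns to first reach square C from state s, with t(square C) = 0. Conditioning on the first turn:
t(square D) = 1 + 0.44·t(square D) + 0.44·t(square B)
t(square B) = 1 + 0.24·t(square D) + 0.4·t(square B)
Solving: t(square D) = 4.5139, t(square B) = 3.4722.
Expected turns from square B to square C: 3.4722.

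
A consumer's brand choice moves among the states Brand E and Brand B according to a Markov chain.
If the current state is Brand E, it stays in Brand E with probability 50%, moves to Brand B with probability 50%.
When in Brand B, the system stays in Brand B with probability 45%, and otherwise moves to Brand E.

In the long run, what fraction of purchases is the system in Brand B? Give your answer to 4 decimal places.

Let the stationary distribution be π with π = πP and π_1 + π_2 = 1.
π_1 = 0.5·π_1 + 0.55·π_2
Solving with the normalization constraint gives π = (0.5238, 0.4762).
So the stationary probability of Brand B is 0.4762.

0.4762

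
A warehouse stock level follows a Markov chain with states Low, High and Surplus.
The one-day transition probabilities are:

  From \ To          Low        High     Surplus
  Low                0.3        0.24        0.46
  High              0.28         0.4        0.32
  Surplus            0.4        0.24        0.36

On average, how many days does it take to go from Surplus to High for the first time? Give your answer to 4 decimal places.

Let t(s) be the expected number of days to first reach High from state s, with t(High) = 0. Conditioning on the first day:
t(Low) = 1 + 0.3·t(Low) + 0.46·t(Surplus)
t(Surplus) = 1 + 0.4·t(Low) + 0.36·t(Surplus)
Solving: t(Low) = 4.1667, t(Surplus) = 4.1667.
Expected days from Surplus to High: 4.1667.

4.1667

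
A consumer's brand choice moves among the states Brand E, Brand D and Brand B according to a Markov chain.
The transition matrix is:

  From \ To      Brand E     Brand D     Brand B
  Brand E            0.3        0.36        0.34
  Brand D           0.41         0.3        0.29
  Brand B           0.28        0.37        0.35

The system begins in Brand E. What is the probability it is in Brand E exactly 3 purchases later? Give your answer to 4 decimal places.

0.3311

Propagate the distribution vector 3 purchases from Brand E.
After 0 purchases: (1.0000, 0.0000, 0.0000)
After 1 purchase: (0.3000, 0.3600, 0.3400)
After 2 purchases: (0.3328, 0.3418, 0.3254)
After 3 purchases: (0.3311, 0.3427, 0.3262)
P(in Brand E after 3 purchases) = 0.3311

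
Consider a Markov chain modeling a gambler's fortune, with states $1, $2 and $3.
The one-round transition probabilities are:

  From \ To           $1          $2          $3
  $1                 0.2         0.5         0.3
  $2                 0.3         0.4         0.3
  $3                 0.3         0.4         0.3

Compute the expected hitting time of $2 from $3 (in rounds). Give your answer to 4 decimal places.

Let t(s) be the expected number of rounds to first reach $2 from state s, with t($2) = 0. Conditioning on the first round:
t($1) = 1 + 0.2·t($1) + 0.3·t($3)
t($3) = 1 + 0.3·t($1) + 0.3·t($3)
Solving: t($1) = 2.1277, t($3) = 2.3404.
Expected rounds from $3 to $2: 2.3404.

2.3404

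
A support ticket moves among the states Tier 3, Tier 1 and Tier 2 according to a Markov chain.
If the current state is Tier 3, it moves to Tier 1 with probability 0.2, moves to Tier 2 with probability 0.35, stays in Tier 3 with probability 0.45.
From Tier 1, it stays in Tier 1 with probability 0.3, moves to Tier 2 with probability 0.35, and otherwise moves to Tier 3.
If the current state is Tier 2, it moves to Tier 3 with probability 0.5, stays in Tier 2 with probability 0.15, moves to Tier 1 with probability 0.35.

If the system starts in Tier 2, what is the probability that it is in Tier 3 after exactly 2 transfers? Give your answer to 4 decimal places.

0.4225

Sum over the intermediate state after 1 transfer:
P = P(Tier 2→Tier 3)·P(Tier 3→Tier 3) + P(Tier 2→Tier 1)·P(Tier 1→Tier 3) + P(Tier 2→Tier 2)·P(Tier 2→Tier 3)
  = 0.5×0.45 + 0.35×0.35 + 0.15×0.5
  = 0.2250 + 0.1225 + 0.0750 = 0.4225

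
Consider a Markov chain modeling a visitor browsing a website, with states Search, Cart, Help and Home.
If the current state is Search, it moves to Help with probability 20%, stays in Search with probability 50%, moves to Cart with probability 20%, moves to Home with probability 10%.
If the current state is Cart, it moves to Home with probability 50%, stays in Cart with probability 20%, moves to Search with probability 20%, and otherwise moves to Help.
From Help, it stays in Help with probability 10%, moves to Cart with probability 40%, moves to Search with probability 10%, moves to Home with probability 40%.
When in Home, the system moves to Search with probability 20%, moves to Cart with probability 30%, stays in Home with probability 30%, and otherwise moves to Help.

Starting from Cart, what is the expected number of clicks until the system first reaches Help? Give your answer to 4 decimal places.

6.2222

Let t(s) be the expected number of clicks to first reach Help from state s, with t(Help) = 0. Conditioning on the first click:
t(Search) = 1 + 0.5·t(Search) + 0.2·t(Cart) + 0.1·t(Home)
t(Cart) = 1 + 0.2·t(Search) + 0.2·t(Cart) + 0.5·t(Home)
t(Home) = 1 + 0.2·t(Search) + 0.3·t(Cart) + 0.3·t(Home)
Solving: t(Search) = 5.6296, t(Cart) = 6.2222, t(Home) = 5.7037.
Expected clicks from Cart to Help: 6.2222.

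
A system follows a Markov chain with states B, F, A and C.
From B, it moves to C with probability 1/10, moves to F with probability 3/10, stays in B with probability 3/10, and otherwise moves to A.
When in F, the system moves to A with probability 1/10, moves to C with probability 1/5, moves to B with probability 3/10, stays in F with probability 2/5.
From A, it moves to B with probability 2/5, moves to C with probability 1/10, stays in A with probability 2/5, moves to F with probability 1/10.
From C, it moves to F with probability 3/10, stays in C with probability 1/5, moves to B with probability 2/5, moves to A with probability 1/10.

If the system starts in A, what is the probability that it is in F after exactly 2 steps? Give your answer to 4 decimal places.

0.2300

Propagate the distribution vector 2 steps from A.
After 0 steps: (0.0000, 0.0000, 1.0000, 0.0000)
After 1 step: (0.4000, 0.1000, 0.4000, 0.1000)
After 2 steps: (0.3500, 0.2300, 0.3000, 0.1200)
P(in F after 2 steps) = 0.2300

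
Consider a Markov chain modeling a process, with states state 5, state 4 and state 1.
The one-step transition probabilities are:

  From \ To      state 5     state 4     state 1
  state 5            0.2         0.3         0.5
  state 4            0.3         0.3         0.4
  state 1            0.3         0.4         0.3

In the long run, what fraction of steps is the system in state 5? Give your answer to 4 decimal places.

Let the stationary distribution be π with π = πP and π_1 + π_2 + π_3 = 1.
π_1 = 0.2·π_1 + 0.3·π_2 + 0.3·π_3
π_2 = 0.3·π_1 + 0.3·π_2 + 0.4·π_3
Solving with the normalization constraint gives π = (0.2727, 0.3388, 0.3884).
So the stationary probability of state 5 is 0.2727.

0.2727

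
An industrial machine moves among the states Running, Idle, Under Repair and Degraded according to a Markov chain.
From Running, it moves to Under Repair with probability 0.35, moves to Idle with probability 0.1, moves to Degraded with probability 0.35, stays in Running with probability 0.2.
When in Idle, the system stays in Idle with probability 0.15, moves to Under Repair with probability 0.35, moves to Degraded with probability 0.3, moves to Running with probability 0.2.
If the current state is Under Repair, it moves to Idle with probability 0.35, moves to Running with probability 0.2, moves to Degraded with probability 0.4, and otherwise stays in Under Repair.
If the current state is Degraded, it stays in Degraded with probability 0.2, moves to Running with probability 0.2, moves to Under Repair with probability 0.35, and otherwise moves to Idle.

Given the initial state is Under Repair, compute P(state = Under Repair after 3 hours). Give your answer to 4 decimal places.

Propagate the distribution vector 3 hours from Under Repair.
After 0 hours: (0.0000, 0.0000, 1.0000, 0.0000)
After 1 hour: (0.2000, 0.3500, 0.0500, 0.4000)
After 2 hours: (0.2000, 0.1900, 0.3350, 0.2750)
After 3 hours: (0.2000, 0.2345, 0.2495, 0.3160)
P(in Under Repair after 3 hours) = 0.2495

0.2495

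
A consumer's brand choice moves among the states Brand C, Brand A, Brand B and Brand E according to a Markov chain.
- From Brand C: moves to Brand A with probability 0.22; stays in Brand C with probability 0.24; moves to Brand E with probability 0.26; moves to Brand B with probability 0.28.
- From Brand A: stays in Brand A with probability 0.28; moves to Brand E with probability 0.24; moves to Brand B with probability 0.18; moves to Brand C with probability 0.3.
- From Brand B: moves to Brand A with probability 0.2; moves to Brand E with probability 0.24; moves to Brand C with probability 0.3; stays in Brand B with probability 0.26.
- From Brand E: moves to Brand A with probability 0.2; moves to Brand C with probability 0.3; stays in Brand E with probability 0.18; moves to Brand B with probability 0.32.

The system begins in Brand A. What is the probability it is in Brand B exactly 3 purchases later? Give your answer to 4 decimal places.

Propagate the distribution vector 3 purchases from Brand A.
After 0 purchases: (0.0000, 1.0000, 0.0000, 0.0000)
After 1 purchase: (0.3000, 0.2800, 0.1800, 0.2400)
After 2 purchases: (0.2820, 0.2284, 0.2580, 0.2316)
After 3 purchases: (0.2831, 0.2239, 0.2613, 0.2317)
P(in Brand B after 3 purchases) = 0.2613

0.2613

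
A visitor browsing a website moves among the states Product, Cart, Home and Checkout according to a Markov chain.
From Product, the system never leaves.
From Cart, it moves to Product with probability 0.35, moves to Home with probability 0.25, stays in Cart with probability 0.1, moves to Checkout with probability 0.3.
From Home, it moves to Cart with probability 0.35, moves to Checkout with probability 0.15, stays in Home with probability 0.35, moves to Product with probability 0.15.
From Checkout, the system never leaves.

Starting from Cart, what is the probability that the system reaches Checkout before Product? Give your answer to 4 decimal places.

0.4673

Let h(s) be the probability of absorption at Checkout starting from transient state s. Then h(Checkout) = 1 and h(Product) = 0. By first-step analysis:
h(Cart) = 0.35·0 + 0.1·h(Cart) + 0.25·h(Home) + 0.3·1
h(Home) = 0.15·0 + 0.35·h(Cart) + 0.35·h(Home) + 0.15·1
Solving: h(Cart) = 0.4673, h(Home) = 0.4824.
Starting from Cart, the probability is 0.4673.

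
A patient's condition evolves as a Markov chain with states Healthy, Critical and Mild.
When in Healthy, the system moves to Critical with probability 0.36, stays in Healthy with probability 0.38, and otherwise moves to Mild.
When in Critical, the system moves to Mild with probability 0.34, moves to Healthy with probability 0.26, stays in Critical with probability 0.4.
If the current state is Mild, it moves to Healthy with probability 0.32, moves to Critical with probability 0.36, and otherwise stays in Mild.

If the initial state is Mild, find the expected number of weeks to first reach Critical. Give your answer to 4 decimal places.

2.7778

Let t(s) be the expected number of weeks to first reach Critical from state s, with t(Critical) = 0. Conditioning on the first week:
t(Healthy) = 1 + 0.38·t(Healthy) + 0.26·t(Mild)
t(Mild) = 1 + 0.32·t(Healthy) + 0.32·t(Mild)
Solving: t(Healthy) = 2.7778, t(Mild) = 2.7778.
Expected weeks from Mild to Critical: 2.7778.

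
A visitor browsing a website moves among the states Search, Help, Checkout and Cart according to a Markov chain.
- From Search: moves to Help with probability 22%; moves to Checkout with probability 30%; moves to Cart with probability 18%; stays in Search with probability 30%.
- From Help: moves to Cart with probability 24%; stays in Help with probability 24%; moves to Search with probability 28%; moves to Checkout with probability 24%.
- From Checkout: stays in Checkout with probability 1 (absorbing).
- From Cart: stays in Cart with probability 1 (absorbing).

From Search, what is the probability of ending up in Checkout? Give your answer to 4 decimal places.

0.5969

Let h(s) be the probability of absorption at Checkout starting from transient state s. Then h(Checkout) = 1 and h(Cart) = 0. By first-step analysis:
h(Search) = 0.3·h(Search) + 0.22·h(Help) + 0.3·1 + 0.18·0
h(Help) = 0.28·h(Search) + 0.24·h(Help) + 0.24·1 + 0.24·0
Solving: h(Search) = 0.5969, h(Help) = 0.5357.
Starting from Search, the probability is 0.5969.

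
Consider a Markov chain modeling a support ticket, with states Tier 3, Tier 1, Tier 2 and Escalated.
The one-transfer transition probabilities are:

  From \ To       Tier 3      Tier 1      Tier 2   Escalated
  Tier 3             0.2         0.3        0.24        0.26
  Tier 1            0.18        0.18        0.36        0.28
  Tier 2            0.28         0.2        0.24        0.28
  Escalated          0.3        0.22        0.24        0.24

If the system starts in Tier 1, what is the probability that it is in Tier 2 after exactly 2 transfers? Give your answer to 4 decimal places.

0.2616

Propagate the distribution vector 2 transfers from Tier 1.
After 0 transfers: (0.0000, 1.0000, 0.0000, 0.0000)
After 1 transfer: (0.1800, 0.1800, 0.3600, 0.2800)
After 2 transfers: (0.2532, 0.2200, 0.2616, 0.2652)
P(in Tier 2 after 2 transfers) = 0.2616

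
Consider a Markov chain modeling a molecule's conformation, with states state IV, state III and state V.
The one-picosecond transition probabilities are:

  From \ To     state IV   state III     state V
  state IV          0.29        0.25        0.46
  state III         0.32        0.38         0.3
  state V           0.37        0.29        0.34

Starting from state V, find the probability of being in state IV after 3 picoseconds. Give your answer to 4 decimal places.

Propagate the distribution vector 3 picoseconds from state V.
After 0 picoseconds: (0.0000, 0.0000, 1.0000)
After 1 picosecond: (0.3700, 0.2900, 0.3400)
After 2 picoseconds: (0.3259, 0.3013, 0.3728)
After 3 picoseconds: (0.3289, 0.3041, 0.3671)
P(in state IV after 3 picoseconds) = 0.3289

0.3289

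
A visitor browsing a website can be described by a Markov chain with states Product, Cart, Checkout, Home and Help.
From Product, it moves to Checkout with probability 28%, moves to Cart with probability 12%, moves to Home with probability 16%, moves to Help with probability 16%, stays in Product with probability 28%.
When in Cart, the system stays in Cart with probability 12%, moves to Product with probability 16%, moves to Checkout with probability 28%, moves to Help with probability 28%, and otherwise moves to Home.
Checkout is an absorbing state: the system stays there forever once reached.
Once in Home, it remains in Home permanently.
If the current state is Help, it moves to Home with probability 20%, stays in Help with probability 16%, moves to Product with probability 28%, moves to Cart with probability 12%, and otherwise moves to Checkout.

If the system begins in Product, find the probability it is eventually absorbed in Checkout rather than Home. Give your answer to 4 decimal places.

Let h(s) be the probability of absorption at Checkout starting from transient state s. Then h(Checkout) = 1 and h(Home) = 0. By first-step analysis:
h(Product) = 0.28·h(Product) + 0.12·h(Cart) + 0.28·1 + 0.16·0 + 0.16·h(Help)
h(Cart) = 0.16·h(Product) + 0.12·h(Cart) + 0.28·1 + 0.16·0 + 0.28·h(Help)
h(Help) = 0.28·h(Product) + 0.12·h(Cart) + 0.24·1 + 0.2·0 + 0.16·h(Help)
Solving: h(Product) = 0.6205, h(Cart) = 0.6157, h(Help) = 0.5805.
Starting from Product, the probability is 0.6205.

0.6205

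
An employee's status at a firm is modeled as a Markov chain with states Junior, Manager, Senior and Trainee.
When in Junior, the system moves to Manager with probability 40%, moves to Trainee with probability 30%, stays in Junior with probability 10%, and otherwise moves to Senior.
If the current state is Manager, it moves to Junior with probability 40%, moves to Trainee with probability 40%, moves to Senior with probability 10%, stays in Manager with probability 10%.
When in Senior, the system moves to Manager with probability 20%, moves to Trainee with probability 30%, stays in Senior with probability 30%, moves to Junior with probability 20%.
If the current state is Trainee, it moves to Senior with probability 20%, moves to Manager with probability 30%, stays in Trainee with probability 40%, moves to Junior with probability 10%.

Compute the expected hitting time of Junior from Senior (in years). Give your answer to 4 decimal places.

4.8276

Let t(s) be the expected number of years to first reach Junior from state s, with t(Junior) = 0. Conditioning on the first year:
t(Manager) = 1 + 0.1·t(Manager) + 0.1·t(Senior) + 0.4·t(Trainee)
t(Senior) = 1 + 0.2·t(Manager) + 0.3·t(Senior) + 0.3·t(Trainee)
t(Trainee) = 1 + 0.3·t(Manager) + 0.2·t(Senior) + 0.4·t(Trainee)
Solving: t(Manager) = 3.9901, t(Senior) = 4.8276, t(Trainee) = 5.2709.
Expected years from Senior to Junior: 4.8276.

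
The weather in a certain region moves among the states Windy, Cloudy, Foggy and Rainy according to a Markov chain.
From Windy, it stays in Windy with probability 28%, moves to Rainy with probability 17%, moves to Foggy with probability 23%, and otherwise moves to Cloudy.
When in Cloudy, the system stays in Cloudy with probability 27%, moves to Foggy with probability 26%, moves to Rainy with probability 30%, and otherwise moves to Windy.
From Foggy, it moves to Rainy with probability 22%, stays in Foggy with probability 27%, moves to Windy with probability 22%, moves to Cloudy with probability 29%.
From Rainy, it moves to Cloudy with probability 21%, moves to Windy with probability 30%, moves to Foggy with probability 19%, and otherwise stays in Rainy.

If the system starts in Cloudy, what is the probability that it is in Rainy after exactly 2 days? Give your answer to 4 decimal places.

Propagate the distribution vector 2 days from Cloudy.
After 0 days: (0.0000, 1.0000, 0.0000, 0.0000)
After 1 day: (0.1700, 0.2700, 0.2600, 0.3000)
After 2 days: (0.2407, 0.2657, 0.2365, 0.2571)
P(in Rainy after 2 days) = 0.2571

0.2571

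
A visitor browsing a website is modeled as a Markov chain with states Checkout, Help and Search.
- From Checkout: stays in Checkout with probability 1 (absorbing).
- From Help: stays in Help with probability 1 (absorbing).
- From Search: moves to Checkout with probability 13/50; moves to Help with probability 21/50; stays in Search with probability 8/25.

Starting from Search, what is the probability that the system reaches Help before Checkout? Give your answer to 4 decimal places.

Let h(s) be the probability of absorption at Help starting from transient state s. Then h(Help) = 1 and h(Checkout) = 0. By first-step analysis:
h(Search) = 0.26·0 + 0.42·1 + 0.32·h(Search)
Solving: h(Search) = 0.6176.
Starting from Search, the probability is 0.6176.

0.6176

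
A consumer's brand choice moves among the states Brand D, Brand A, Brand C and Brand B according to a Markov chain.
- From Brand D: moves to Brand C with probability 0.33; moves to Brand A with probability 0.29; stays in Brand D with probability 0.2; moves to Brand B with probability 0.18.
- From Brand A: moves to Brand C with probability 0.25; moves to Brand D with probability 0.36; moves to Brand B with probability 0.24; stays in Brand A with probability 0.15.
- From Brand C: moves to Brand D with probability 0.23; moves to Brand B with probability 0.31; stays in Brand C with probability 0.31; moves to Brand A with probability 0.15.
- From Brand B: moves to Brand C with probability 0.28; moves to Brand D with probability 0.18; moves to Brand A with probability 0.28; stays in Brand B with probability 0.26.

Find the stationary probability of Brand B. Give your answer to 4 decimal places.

Let the stationary distribution be π with π = πP and π_1 + π_2 + π_3 + π_4 = 1.
π_1 = 0.2·π_1 + 0.36·π_2 + 0.23·π_3 + 0.18·π_4
π_2 = 0.29·π_1 + 0.15·π_2 + 0.15·π_3 + 0.28·π_4
π_3 = 0.33·π_1 + 0.25·π_2 + 0.31·π_3 + 0.28·π_4
Solving with the normalization constraint gives π = (0.2384, 0.2160, 0.2943, 0.2513).
So the stationary probability of Brand B is 0.2513.

0.2513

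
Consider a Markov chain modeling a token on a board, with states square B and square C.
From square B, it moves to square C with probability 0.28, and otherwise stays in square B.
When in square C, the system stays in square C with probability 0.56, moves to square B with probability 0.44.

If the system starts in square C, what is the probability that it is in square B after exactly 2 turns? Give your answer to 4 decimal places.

0.5632

Sum over the intermediate state after 1 turn:
P = P(square C→square B)·P(square B→square B) + P(square C→square C)·P(square C→square B)
  = 0.44×0.72 + 0.56×0.44
  = 0.3168 + 0.2464 = 0.5632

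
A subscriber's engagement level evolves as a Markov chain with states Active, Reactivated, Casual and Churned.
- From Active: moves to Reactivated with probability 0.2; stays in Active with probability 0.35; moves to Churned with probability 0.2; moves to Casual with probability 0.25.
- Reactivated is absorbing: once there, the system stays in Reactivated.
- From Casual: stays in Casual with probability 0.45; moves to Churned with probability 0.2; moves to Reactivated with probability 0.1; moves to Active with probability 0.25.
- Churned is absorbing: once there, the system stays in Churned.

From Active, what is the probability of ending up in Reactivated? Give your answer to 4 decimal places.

Let h(s) be the probability of absorption at Reactivated starting from transient state s. Then h(Reactivated) = 1 and h(Churned) = 0. By first-step analysis:
h(Active) = 0.35·h(Active) + 0.2·1 + 0.25·h(Casual) + 0.2·0
h(Casual) = 0.25·h(Active) + 0.1·1 + 0.45·h(Casual) + 0.2·0
Solving: h(Active) = 0.4576, h(Casual) = 0.3898.
Starting from Active, the probability is 0.4576.

0.4576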